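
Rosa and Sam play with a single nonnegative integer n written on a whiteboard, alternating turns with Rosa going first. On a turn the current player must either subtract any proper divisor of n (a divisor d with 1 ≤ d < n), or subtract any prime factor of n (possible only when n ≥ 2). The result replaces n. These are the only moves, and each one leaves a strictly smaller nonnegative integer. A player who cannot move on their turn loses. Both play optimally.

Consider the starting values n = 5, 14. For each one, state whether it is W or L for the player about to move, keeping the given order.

Use the standard recursion: the mover loses at a terminal position; elsewhere, the mover wins exactly when some move hands the opponent an L position.
n=0: no move → L
n=1: no move → L
n=2: can move to 0, which is L ⇒ W
n=3: can move to 0, which is L ⇒ W
n=4: moves to 2(W), 3(W); every one is W ⇒ L
n=5: can move to 0, which is L ⇒ W
n=6: can move to 4, which is L ⇒ W
n=7: can move to 0, which is L ⇒ W
n=8: can move to 4, which is L ⇒ W
n=9: moves to 6(W), 8(W); every one is W ⇒ L
n=10: can move to 9, which is L ⇒ W
n=11: can move to 0, which is L ⇒ W
n=12: can move to 9, which is L ⇒ W
n=13: can move to 0, which is L ⇒ W
n=14: moves to 7(W), 12(W), 13(W); every one is W ⇒ L

5: W, 14: L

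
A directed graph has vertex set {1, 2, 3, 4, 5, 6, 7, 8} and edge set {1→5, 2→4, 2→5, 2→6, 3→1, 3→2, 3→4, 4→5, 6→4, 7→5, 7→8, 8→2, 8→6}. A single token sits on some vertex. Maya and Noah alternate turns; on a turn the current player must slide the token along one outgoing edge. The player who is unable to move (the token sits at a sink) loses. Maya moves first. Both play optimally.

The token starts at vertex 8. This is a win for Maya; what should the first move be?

Move to 6.

Use the standard recursion: the mover loses at a terminal position; elsewhere, the mover wins exactly when some move hands the opponent an L position.
Every edge goes from a vertex to one that appears earlier in the order 5, 4, 6, 2, 8, 1, 7, 3, so processing vertices in that order labels each vertex after all of its successors.
5: no outgoing edge → L
4: reaches L-position 5 → W
6: only reaches 4(W), which is W → L
2: reaches L-position 6 → W
8: reaches L-position 6 → W
1: reaches L-position 5 → W
7: reaches L-position 5 → W
3: only reaches 1(W), 2(W), 4(W), all W → L
From 8, the L positions reachable in one move are: 6.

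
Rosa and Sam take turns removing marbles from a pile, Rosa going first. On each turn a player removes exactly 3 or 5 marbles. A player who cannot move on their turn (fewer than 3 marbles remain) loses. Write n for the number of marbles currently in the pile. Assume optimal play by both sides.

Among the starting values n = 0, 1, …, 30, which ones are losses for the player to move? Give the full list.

0, 1, 2, 8, 9, 10, 16, 17, 18, 24, 25, 26

Compute win/loss labels from the base case upward. A position with no move is L. Any other position is W if it can reach an L in one move, else L.
n=0: no move → L
n=1: no move → L
n=2: no move → L
n=3: can move to 0, which is L ⇒ W
n=4: can move to 1, which is L ⇒ W
n=5: can move to 2, which is L ⇒ W
n=6: can move to 1, which is L ⇒ W
n=7: can move to 2, which is L ⇒ W
n=8: moves to 5(W), 3(W); every one is W ⇒ L
n=9: moves to 6(W), 4(W); every one is W ⇒ L
n=10: moves to 7(W), 5(W); every one is W ⇒ L
n=11: can move to 8, which is L ⇒ W
n=12: can move to 9, which is L ⇒ W
n=13: can move to 10, which is L ⇒ W
n=14: can move to 9, which is L ⇒ W
n=15: can move to 10, which is L ⇒ W
n=16: moves to 13(W), 11(W); every one is W ⇒ L
n=17: moves to 14(W), 12(W); every one is W ⇒ L
n=18: moves to 15(W), 13(W); every one is W ⇒ L
n=19: can move to 16, which is L ⇒ W
n=20: can move to 17, which is L ⇒ W
n=21: can move to 18, which is L ⇒ W
n=22: can move to 17, which is L ⇒ W
n=23: can move to 18, which is L ⇒ W
n=24: moves to 21(W), 19(W); every one is W ⇒ L
n=25: moves to 22(W), 20(W); every one is W ⇒ L
n=26: moves to 23(W), 21(W); every one is W ⇒ L
n=27: can move to 24, which is L ⇒ W
n=28: can move to 25, which is L ⇒ W
n=29: can move to 26, which is L ⇒ W
n=30: can move to 25, which is L ⇒ W
Reading off the rows marked L gives the requested list; there are 12 such values of n.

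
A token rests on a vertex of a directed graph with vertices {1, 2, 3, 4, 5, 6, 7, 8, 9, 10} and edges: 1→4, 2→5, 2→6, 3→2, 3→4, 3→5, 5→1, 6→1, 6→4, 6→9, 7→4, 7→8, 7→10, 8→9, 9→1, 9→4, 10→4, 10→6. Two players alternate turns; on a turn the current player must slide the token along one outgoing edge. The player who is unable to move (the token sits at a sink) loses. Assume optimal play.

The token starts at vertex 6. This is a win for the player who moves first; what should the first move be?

Compute win/loss labels from the base case upward. A position with no move is L. Any other position is W if it can reach an L in one move, else L.
Every edge goes from a vertex to one that appears earlier in the order 4, 1, 9, 6, 8, 10, 5, 7, 2, 3, so processing vertices in that order labels each vertex after all of its successors.
4: no outgoing edge → L
1: reaches L-position 4 → W
9: reaches L-position 4 → W
6: reaches L-position 4 → W
8: only reaches 9(W), which is W → L
10: reaches L-position 4 → W
5: only reaches 1(W), which is W → L
7: reaches L-position 8 → W
2: reaches L-position 5 → W
3: reaches L-position 5 → W
From 6, the L positions reachable in one move are: 4.

Move to 4.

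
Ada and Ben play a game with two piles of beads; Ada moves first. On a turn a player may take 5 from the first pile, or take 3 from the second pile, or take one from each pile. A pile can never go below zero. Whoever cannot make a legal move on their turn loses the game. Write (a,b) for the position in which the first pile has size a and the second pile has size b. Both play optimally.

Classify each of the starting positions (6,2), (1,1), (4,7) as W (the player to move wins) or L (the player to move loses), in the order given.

(6,2): L, (1,1): W, (4,7): W

Compute win/loss labels from the base case upward. A position with no move is L. Any other position is W if it can reach an L in one move, else L.
No move ever increases a pile, so every position that can arise here has a ≤ 6 and b ≤ 7; it is enough to label the cells with 0 ≤ a ≤ 6 and 0 ≤ b ≤ 7.
Every move lowers a or b (never raises either), so fill the grid row by row in increasing a, and left to right within a row: each cell's successors are then already labelled.
      b=0  b=1  b=2  b=3  b=4  b=5  b=6  b=7
a=0:    L    L    L    W    W    W    L    L
a=1:    L    W    W    W    L    L    L    W
a=2:    L    W    L    W    L    W    W    W
a=3:    L    W    L    W    L    W    L    W
a=4:    L    W    L    W    L    W    L    W
a=5:    W    W    W    W    L    W    W    W
a=6:    W    L    L    L    W    W    W    L
Cells with no legal move (terminal, hence L): (0,0), (0,1), (0,2), (1,0), (2,0), (3,0), (4,0).
The remaining L cells, each justified by listing all of its moves:
(0,6): L (sole option (0,3)(W) is W)
(0,7): L (sole option (0,4)(W) is W)
(1,4): L (options (1,1)(W), (0,3)(W) are all W)
(1,5): L (options (1,2)(W), (0,4)(W) are all W)
(1,6): L (options (1,3)(W), (0,5)(W) are all W)
(2,2): L (sole option (1,1)(W) is W)
(2,4): L (options (2,1)(W), (1,3)(W) are all W)
(3,2): L (sole option (2,1)(W) is W)
(3,4): L (options (3,1)(W), (2,3)(W) are all W)
(3,6): L (options (3,3)(W), (2,5)(W) are all W)
(4,2): L (sole option (3,1)(W) is W)
(4,4): L (options (4,1)(W), (3,3)(W) are all W)
(4,6): L (options (4,3)(W), (3,5)(W) are all W)
(5,4): L (options (0,4)(W), (5,1)(W), (4,3)(W) are all W)
(6,1): L (options (1,1)(W), (5,0)(W) are all W)
(6,2): L (options (1,2)(W), (5,1)(W) are all W)
(6,3): L (options (1,3)(W), (6,0)(W), (5,2)(W) are all W)
(6,7): L (options (1,7)(W), (6,4)(W), (5,6)(W) are all W)
Every other cell has at least one move into one of the L cells above, so it is W.
(6,2): one of the L cells justified above, so L
(1,1): the move to (0,0) reaches an L cell, so W
(4,7): the move to (4,4) reaches an L cell, so W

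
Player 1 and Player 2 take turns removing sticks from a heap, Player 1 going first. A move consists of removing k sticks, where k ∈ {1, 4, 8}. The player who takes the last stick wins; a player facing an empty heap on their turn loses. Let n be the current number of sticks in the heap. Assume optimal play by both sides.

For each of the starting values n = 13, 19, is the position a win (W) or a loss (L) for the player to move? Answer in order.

Use the standard recursion: the mover loses at a terminal position; elsewhere, the mover wins exactly when some move hands the opponent an L position.
n=0: no move → L
n=1: reaches L-position 0 → W
n=2: only reaches 1(W), which is W → L
n=3: reaches L-position 2 → W
n=4: reaches L-position 0 → W
n=5: only reaches 4(W), 1(W), all W → L
n=6: reaches L-position 5 → W
n=7: only reaches 6(W), 3(W), all W → L
n=8: reaches L-position 7 → W
n=9: reaches L-position 5 → W
n=10: reaches L-position 2 → W
n=11: reaches L-position 7 → W
n=12: only reaches 11(W), 8(W), 4(W), all W → L
n=13: reaches L-position 12 → W
n=14: only reaches 13(W), 10(W), 6(W), all W → L
n=15: reaches L-position 14 → W
n=16: reaches L-position 12 → W
n=17: only reaches 16(W), 13(W), 9(W), all W → L
n=18: reaches L-position 17 → W
n=19: only reaches 18(W), 15(W), 11(W), all W → L

13: W, 19: L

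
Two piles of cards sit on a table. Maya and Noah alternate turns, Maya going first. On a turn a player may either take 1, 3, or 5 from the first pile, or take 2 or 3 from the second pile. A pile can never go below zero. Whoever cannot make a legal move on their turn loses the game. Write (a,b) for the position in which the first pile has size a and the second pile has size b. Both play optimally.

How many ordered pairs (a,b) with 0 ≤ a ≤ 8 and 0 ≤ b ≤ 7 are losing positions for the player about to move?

Compute win/loss labels from the base case upward. A position with no move is L. Any other position is W if it can reach an L in one move, else L.
Every move lowers a or b (never raises either), so fill the grid row by row in increasing a, and left to right within a row: each cell's successors are then already labelled.
      b=0  b=1  b=2  b=3  b=4  b=5  b=6  b=7
a=0:    L    L    W    W    W    L    L    W
a=1:    W    W    L    L    W    W    W    L
a=2:    L    L    W    W    W    L    L    W
a=3:    W    W    L    L    W    W    W    L
a=4:    L    L    W    W    W    L    L    W
a=5:    W    W    L    L    W    W    W    L
a=6:    L    L    W    W    W    L    L    W
a=7:    W    W    L    L    W    W    W    L
a=8:    L    L    W    W    W    L    L    W
Cells with no legal move (terminal, hence L): (0,0), (0,1).
The remaining L cells, each justified by listing all of its moves:
(0,5): only reaches (0,3)(W), (0,2)(W), all W → L
(0,6): only reaches (0,4)(W), (0,3)(W), all W → L
(1,2): only reaches (0,2)(W), (1,0)(W), all W → L
(1,3): only reaches (0,3)(W), (1,1)(W), (1,0)(W), all W → L
(1,7): only reaches (0,7)(W), (1,5)(W), (1,4)(W), all W → L
(2,0): only reaches (1,0)(W), which is W → L
(2,1): only reaches (1,1)(W), which is W → L
(2,5): only reaches (1,5)(W), (2,3)(W), (2,2)(W), all W → L
(2,6): only reaches (1,6)(W), (2,4)(W), (2,3)(W), all W → L
(3,2): only reaches (2,2)(W), (0,2)(W), (3,0)(W), all W → L
(3,3): only reaches (2,3)(W), (0,3)(W), (3,1)(W), (3,0)(W), all W → L
(3,7): only reaches (2,7)(W), (0,7)(W), (3,5)(W), (3,4)(W), all W → L
(4,0): only reaches (3,0)(W), (1,0)(W), all W → L
(4,1): only reaches (3,1)(W), (1,1)(W), all W → L
(4,5): only reaches (3,5)(W), (1,5)(W), (4,3)(W), (4,2)(W), all W → L
(4,6): only reaches (3,6)(W), (1,6)(W), (4,4)(W), (4,3)(W), all W → L
(5,2): only reaches (4,2)(W), (2,2)(W), (0,2)(W), (5,0)(W), all W → L
(5,3): only reaches (4,3)(W), (2,3)(W), (0,3)(W), (5,1)(W), (5,0)(W), all W → L
(5,7): only reaches (4,7)(W), (2,7)(W), (0,7)(W), (5,5)(W), (5,4)(W), all W → L
(6,0): only reaches (5,0)(W), (3,0)(W), (1,0)(W), all W → L
(6,1): only reaches (5,1)(W), (3,1)(W), (1,1)(W), all W → L
(6,5): only reaches (5,5)(W), (3,5)(W), (1,5)(W), (6,3)(W), (6,2)(W), all W → L
(6,6): only reaches (5,6)(W), (3,6)(W), (1,6)(W), (6,4)(W), (6,3)(W), all W → L
(7,2): only reaches (6,2)(W), (4,2)(W), (2,2)(W), (7,0)(W), all W → L
(7,3): only reaches (6,3)(W), (4,3)(W), (2,3)(W), (7,1)(W), (7,0)(W), all W → L
(7,7): only reaches (6,7)(W), (4,7)(W), (2,7)(W), (7,5)(W), (7,4)(W), all W → L
(8,0): only reaches (7,0)(W), (5,0)(W), (3,0)(W), all W → L
(8,1): only reaches (7,1)(W), (5,1)(W), (3,1)(W), all W → L
(8,5): only reaches (7,5)(W), (5,5)(W), (3,5)(W), (8,3)(W), (8,2)(W), all W → L
(8,6): only reaches (7,6)(W), (5,6)(W), (3,6)(W), (8,4)(W), (8,3)(W), all W → L
Every other cell has at least one move into one of the L cells above, so it is W.
L cells per row: a=0: 4, a=1: 3, a=2: 4, a=3: 3, a=4: 4, a=5: 3, a=6: 4, a=7: 3, a=8: 4; total 32.

32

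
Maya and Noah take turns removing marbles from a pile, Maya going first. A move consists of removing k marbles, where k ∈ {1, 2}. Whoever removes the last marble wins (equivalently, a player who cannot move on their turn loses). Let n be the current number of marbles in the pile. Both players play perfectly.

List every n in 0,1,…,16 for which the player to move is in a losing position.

0, 3, 6, 9, 12, 15

Compute win/loss labels from the base case upward. A position with no move is L. Any other position is W if it can reach an L in one move, else L.
n=0: no move → L
n=1: →0(L), so W
n=2: →0(L), so W
n=3: →2(W), 1(W) — all W, so L
n=4: →3(L), so W
n=5: →3(L), so W
n=6: →5(W), 4(W) — all W, so L
n=7: →6(L), so W
n=8: →6(L), so W
n=9: →8(W), 7(W) — all W, so L
n=10: →9(L), so W
n=11: →9(L), so W
n=12: →11(W), 10(W) — all W, so L
n=13: →12(L), so W
n=14: →12(L), so W
n=15: →14(W), 13(W) — all W, so L
n=16: →15(L), so W
The losing starting values of n are exactly the entries labelled L in this table (6 of them).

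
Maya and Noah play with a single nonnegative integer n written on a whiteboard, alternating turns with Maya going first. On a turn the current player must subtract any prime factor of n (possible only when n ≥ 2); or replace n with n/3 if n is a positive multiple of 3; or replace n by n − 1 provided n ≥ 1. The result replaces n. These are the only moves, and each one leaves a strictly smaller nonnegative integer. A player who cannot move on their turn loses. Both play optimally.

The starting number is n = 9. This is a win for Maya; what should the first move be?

Build the W/L table. Terminal = L. A non-terminal position is W if it has a move to some L; otherwise it is L.
n=0: no move → L
n=1: can move to 0, which is L ⇒ W
n=2: can move to 0, which is L ⇒ W
n=3: can move to 0, which is L ⇒ W
n=4: moves to 2(W), 3(W); every one is W ⇒ L
n=5: can move to 0, which is L ⇒ W
n=6: can move to 4, which is L ⇒ W
n=7: can move to 0, which is L ⇒ W
n=8: moves to 6(W), 7(W); every one is W ⇒ L
n=9: can move to 8, which is L ⇒ W
From 9, the L positions reachable in one move are: 8.

Move to 8.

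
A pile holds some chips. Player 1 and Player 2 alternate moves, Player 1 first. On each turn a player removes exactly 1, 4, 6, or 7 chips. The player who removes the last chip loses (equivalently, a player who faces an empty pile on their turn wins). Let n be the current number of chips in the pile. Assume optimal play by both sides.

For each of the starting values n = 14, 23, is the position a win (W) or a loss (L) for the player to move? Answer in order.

Build the W/L table. Terminal = W. A non-terminal position is W if it has a move to some L; otherwise it is L.
n=0: no move; the opponent has just taken the last chip and therefore loses → W
n=1: the only move is to 0(W), a W ⇒ L
n=2: can move to 1, which is L ⇒ W
n=3: the only move is to 2(W), a W ⇒ L
n=4: can move to 3, which is L ⇒ W
n=5: can move to 1, which is L ⇒ W
n=6: moves to 5(W), 2(W), 0(W); every one is W ⇒ L
n=7: can move to 6, which is L ⇒ W
n=8: can move to 1, which is L ⇒ W
n=9: can move to 3, which is L ⇒ W
n=10: can move to 6, which is L ⇒ W
n=11: moves to 10(W), 7(W), 5(W), 4(W); every one is W ⇒ L
n=12: can move to 11, which is L ⇒ W
n=13: can move to 6, which is L ⇒ W
n=14: moves to 13(W), 10(W), 8(W), 7(W); every one is W ⇒ L
n=15: can move to 14, which is L ⇒ W
n=16: moves to 15(W), 12(W), 10(W), 9(W); every one is W ⇒ L
n=17: can move to 16, which is L ⇒ W
n=18: can move to 14, which is L ⇒ W
n=19: moves to 18(W), 15(W), 13(W), 12(W); every one is W ⇒ L
n=20: can move to 19, which is L ⇒ W
n=21: can move to 14, which is L ⇒ W
n=22: can move to 16, which is L ⇒ W
n=23: can move to 19, which is L ⇒ W

14: L, 23: W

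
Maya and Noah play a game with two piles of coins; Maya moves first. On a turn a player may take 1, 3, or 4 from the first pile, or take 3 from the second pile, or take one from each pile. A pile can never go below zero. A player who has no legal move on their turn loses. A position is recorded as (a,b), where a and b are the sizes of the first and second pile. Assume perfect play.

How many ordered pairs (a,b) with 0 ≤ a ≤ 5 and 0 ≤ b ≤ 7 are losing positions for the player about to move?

15

Compute win/loss labels from the base case upward. A position with no move is L. Any other position is W if it can reach an L in one move, else L.
Every move lowers a or b (never raises either), so fill the grid row by row in increasing a, and left to right within a row: each cell's successors are then already labelled.
      b=0  b=1  b=2  b=3  b=4  b=5  b=6  b=7
a=0:    L    L    L    W    W    W    L    L
a=1:    W    W    W    W    L    L    W    W
a=2:    L    L    L    W    W    W    W    L
a=3:    W    W    W    W    L    L    W    W
a=4:    W    W    W    L    W    W    W    W
a=5:    W    W    W    W    W    W    L    W
Cells with no legal move (terminal, hence L): (0,0), (0,1), (0,2).
The remaining L cells, each justified by listing all of its moves:
(0,6): L (sole option (0,3)(W) is W)
(0,7): L (sole option (0,4)(W) is W)
(1,4): L (options (0,4)(W), (1,1)(W), (0,3)(W) are all W)
(1,5): L (options (0,5)(W), (1,2)(W), (0,4)(W) are all W)
(2,0): L (sole option (1,0)(W) is W)
(2,1): L (options (1,1)(W), (1,0)(W) are all W)
(2,2): L (options (1,2)(W), (1,1)(W) are all W)
(2,7): L (options (1,7)(W), (2,4)(W), (1,6)(W) are all W)
(3,4): L (options (2,4)(W), (0,4)(W), (3,1)(W), (2,3)(W) are all W)
(3,5): L (options (2,5)(W), (0,5)(W), (3,2)(W), (2,4)(W) are all W)
(4,3): L (options (3,3)(W), (1,3)(W), (0,3)(W), (4,0)(W), (3,2)(W) are all W)
(5,6): L (options (4,6)(W), (2,6)(W), (1,6)(W), (5,3)(W), (4,5)(W) are all W)
Every other cell has at least one move into one of the L cells above, so it is W.
L cells per row: a=0: 5, a=1: 2, a=2: 4, a=3: 2, a=4: 1, a=5: 1; total 15.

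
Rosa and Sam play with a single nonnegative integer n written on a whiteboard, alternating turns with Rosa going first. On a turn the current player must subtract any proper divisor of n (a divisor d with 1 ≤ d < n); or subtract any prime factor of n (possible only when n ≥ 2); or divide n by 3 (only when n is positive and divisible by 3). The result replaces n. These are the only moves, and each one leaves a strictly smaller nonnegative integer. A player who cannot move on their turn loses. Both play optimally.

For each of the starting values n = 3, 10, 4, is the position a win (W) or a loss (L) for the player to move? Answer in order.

3: W, 10: W, 4: L

Label each position W (a win for the player to move) or L (a loss). A position with no legal move is L; any other position is W exactly when some move reaches an L, and L when every move reaches a W.
n=0: no move → L
n=1: no move → L
n=2: →0(L), so W
n=3: →0(L), so W
n=4: →2(W), 3(W) — all W, so L
n=5: →0(L), so W
n=6: →4(L), so W
n=7: →0(L), so W
n=8: →4(L), so W
n=9: →3(W), 6(W), 8(W) — all W, so L
n=10: →9(L), so W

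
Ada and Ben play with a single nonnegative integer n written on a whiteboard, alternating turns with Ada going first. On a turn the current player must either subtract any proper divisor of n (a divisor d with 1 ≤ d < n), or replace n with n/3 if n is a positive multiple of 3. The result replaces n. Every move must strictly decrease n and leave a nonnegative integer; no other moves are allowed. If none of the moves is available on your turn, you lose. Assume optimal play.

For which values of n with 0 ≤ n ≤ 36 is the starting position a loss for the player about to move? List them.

Compute win/loss labels from the base case upward. A position with no move is L. Any other position is W if it can reach an L in one move, else L.
n=0: no move → L
n=1: no move → L
n=2: can move to 1, which is L ⇒ W
n=3: can move to 1, which is L ⇒ W
n=4: moves to 2(W), 3(W); every one is W ⇒ L
n=5: can move to 4, which is L ⇒ W
n=6: can move to 4, which is L ⇒ W
n=7: the only move is to 6(W), a W ⇒ L
n=8: can move to 4, which is L ⇒ W
n=9: moves to 3(W), 6(W), 8(W); every one is W ⇒ L
n=10: can move to 9, which is L ⇒ W
n=11: the only move is to 10(W), a W ⇒ L
n=12: can move to 4, which is L ⇒ W
n=13: the only move is to 12(W), a W ⇒ L
n=14: can move to 7, which is L ⇒ W
n=15: moves to 5(W), 10(W), 12(W), 14(W); every one is W ⇒ L
n=16: can move to 15, which is L ⇒ W
n=17: the only move is to 16(W), a W ⇒ L
n=18: can move to 9, which is L ⇒ W
n=19: the only move is to 18(W), a W ⇒ L
n=20: can move to 15, which is L ⇒ W
n=21: can move to 7, which is L ⇒ W
n=22: can move to 11, which is L ⇒ W
n=23: the only move is to 22(W), a W ⇒ L
n=24: can move to 23, which is L ⇒ W
n=25: moves to 20(W), 24(W); every one is W ⇒ L
n=26: can move to 13, which is L ⇒ W
n=27: can move to 9, which is L ⇒ W
n=28: moves to 14(W), 21(W), 24(W), 26(W), 27(W); every one is W ⇒ L
n=29: can move to 28, which is L ⇒ W
n=30: can move to 15, which is L ⇒ W
n=31: the only move is to 30(W), a W ⇒ L
n=32: can move to 28, which is L ⇒ W
n=33: can move to 11, which is L ⇒ W
n=34: can move to 17, which is L ⇒ W
n=35: can move to 28, which is L ⇒ W
n=36: moves to 12(W), 18(W), 24(W), 27(W), 30(W), 32(W), 33(W), 34(W), 35(W); every one is W ⇒ L
The losing starting values of n are exactly the entries labelled L in this table (15 of them).

0, 1, 4, 7, 9, 11, 13, 15, 17, 19, 23, 25, 28, 31, 36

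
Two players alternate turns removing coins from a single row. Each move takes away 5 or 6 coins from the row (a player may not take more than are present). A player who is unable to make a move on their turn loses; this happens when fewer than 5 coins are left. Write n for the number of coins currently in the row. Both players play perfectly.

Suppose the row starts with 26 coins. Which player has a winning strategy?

Positions with no move are L. A position that does have a move is losing for the player to move precisely when every available move leads to a winning position for the opponent. Fill in the labels:
n=0: no move → L
n=1: no move → L
n=2: no move → L
n=3: no move → L
n=4: no move → L
n=5: W (go to 0, an L position)
n=6: W (go to 1, an L position)
n=7: W (go to 2, an L position)
n=8: W (go to 3, an L position)
n=9: W (go to 4, an L position)
n=10: W (go to 4, an L position)
n=11: L (options 6(W), 5(W) are all W)
n=12: L (options 7(W), 6(W) are all W)
n=13: L (options 8(W), 7(W) are all W)
n=14: L (options 9(W), 8(W) are all W)
n=15: L (options 10(W), 9(W) are all W)
n=16: W (go to 11, an L position)
n=17: W (go to 12, an L position)
n=18: W (go to 13, an L position)
n=19: W (go to 14, an L position)
n=20: W (go to 15, an L position)
n=21: W (go to 15, an L position)
n=22: L (options 17(W), 16(W) are all W)
n=23: L (options 18(W), 17(W) are all W)
n=24: L (options 19(W), 18(W) are all W)
n=25: L (options 20(W), 19(W) are all W)
n=26: L (options 21(W), 20(W) are all W)
Every move from 26 reaches a W position, so the mover loses.

The second player wins.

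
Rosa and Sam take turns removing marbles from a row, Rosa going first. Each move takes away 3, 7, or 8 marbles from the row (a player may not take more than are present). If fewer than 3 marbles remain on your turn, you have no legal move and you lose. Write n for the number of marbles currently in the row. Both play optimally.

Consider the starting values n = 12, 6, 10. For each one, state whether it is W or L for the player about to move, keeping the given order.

Positions with no move are L. A position that does have a move is losing for the player to move precisely when every available move leads to a winning position for the opponent. Fill in the labels:
n=0: no move → L
n=1: no move → L
n=2: no move → L
n=3: can move to 0, which is L ⇒ W
n=4: can move to 1, which is L ⇒ W
n=5: can move to 2, which is L ⇒ W
n=6: the only move is to 3(W), a W ⇒ L
n=7: can move to 0, which is L ⇒ W
n=8: can move to 1, which is L ⇒ W
n=9: can move to 6, which is L ⇒ W
n=10: can move to 2, which is L ⇒ W
n=11: moves to 8(W), 4(W), 3(W); every one is W ⇒ L
n=12: moves to 9(W), 5(W), 4(W); every one is W ⇒ L

12: L, 6: L, 10: W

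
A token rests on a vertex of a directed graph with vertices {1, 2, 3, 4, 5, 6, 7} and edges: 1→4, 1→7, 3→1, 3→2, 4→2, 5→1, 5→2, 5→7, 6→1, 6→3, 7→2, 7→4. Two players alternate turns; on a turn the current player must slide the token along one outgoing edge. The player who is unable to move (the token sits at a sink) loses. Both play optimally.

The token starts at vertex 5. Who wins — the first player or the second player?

Positions with no move are L. A position that does have a move is losing for the player to move precisely when every available move leads to a winning position for the opponent. Fill in the labels:
Every edge goes from a vertex to one that appears earlier in the order 2, 4, 7, 1, 5, 3, 6, so processing vertices in that order labels each vertex after all of its successors.
2: no outgoing edge → L
4: →2(L), so W
7: →2(L), so W
1: →7(W), 4(W) — all W, so L
5: →1(L), so W
3: →1(L), so W
6: →1(L), so W
The starting position 5 is W: the player to move should move to 1, handing over an L position.

The first player wins.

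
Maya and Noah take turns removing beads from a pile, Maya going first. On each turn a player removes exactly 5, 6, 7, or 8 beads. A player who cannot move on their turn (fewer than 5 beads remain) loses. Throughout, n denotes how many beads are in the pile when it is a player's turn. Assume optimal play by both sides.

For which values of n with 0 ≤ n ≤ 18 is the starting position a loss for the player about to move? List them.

0, 1, 2, 3, 4, 13, 14, 15, 16, 17

Classify positions by backward induction: terminal positions (no move available) are L. From any other position, the mover wins iff some move reaches an L.
n=0: no move → L
n=1: no move → L
n=2: no move → L
n=3: no move → L
n=4: no move → L
n=5: →0(L), so W
n=6: →1(L), so W
n=7: →2(L), so W
n=8: →3(L), so W
n=9: →4(L), so W
n=10: →4(L), so W
n=11: →4(L), so W
n=12: →4(L), so W
n=13: →8(W), 7(W), 6(W), 5(W) — all W, so L
n=14: →9(W), 8(W), 7(W), 6(W) — all W, so L
n=15: →10(W), 9(W), 8(W), 7(W) — all W, so L
n=16: →11(W), 10(W), 9(W), 8(W) — all W, so L
n=17: →12(W), 11(W), 10(W), 9(W) — all W, so L
n=18: →13(L), so W
Reading off the rows marked L gives the requested list; there are 10 such values of n.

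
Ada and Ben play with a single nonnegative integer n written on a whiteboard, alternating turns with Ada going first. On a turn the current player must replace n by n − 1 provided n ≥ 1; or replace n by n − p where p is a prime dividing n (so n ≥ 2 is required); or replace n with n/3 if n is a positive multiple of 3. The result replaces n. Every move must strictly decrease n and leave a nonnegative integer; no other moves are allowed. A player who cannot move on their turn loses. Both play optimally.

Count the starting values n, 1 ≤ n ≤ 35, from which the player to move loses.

Positions with no move are L. A position that does have a move is losing for the player to move precisely when every available move leads to a winning position for the opponent. Fill in the labels:
n=0: no move → L
n=1: reaches L-position 0 → W
n=2: reaches L-position 0 → W
n=3: reaches L-position 0 → W
n=4: only reaches 2(W), 3(W), all W → L
n=5: reaches L-position 0 → W
n=6: reaches L-position 4 → W
n=7: reaches L-position 0 → W
n=8: only reaches 6(W), 7(W), all W → L
n=9: reaches L-position 8 → W
n=10: reaches L-position 8 → W
n=11: reaches L-position 0 → W
n=12: reaches L-position 4 → W
n=13: reaches L-position 0 → W
n=14: only reaches 7(W), 12(W), 13(W), all W → L
n=15: reaches L-position 14 → W
n=16: reaches L-position 14 → W
n=17: reaches L-position 0 → W
n=18: only reaches 6(W), 15(W), 16(W), 17(W), all W → L
n=19: reaches L-position 0 → W
n=20: reaches L-position 18 → W
n=21: reaches L-position 14 → W
n=22: only reaches 11(W), 20(W), 21(W), all W → L
n=23: reaches L-position 0 → W
n=24: reaches L-position 8 → W
n=25: only reaches 20(W), 24(W), all W → L
n=26: reaches L-position 25 → W
n=27: only reaches 9(W), 24(W), 26(W), all W → L
n=28: reaches L-position 27 → W
n=29: reaches L-position 0 → W
n=30: reaches L-position 25 → W
n=31: reaches L-position 0 → W
n=32: only reaches 30(W), 31(W), all W → L
n=33: reaches L-position 22 → W
n=34: reaches L-position 32 → W
n=35: only reaches 28(W), 30(W), 34(W), all W → L
L entries with 1 ≤ n ≤ 35 (n=0 is outside the asked range and is not counted): n = 4, 8, 14, 18, 22, 25, 27, 32, 35; that makes 9.

9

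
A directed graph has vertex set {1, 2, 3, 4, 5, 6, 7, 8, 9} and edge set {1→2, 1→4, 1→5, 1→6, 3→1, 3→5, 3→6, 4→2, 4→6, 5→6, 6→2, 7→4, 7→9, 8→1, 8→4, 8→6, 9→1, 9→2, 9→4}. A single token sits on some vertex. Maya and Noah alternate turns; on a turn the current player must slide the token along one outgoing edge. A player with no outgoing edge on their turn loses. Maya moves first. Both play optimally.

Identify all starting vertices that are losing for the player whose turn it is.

2, 5, 7, 8

Classify positions by backward induction: terminal positions (no move available) are L. From any other position, the mover wins iff some move reaches an L.
Every edge goes from a vertex to one that appears earlier in the order 2, 6, 4, 5, 1, 3, 9, 8, 7, so processing vertices in that order labels each vertex after all of its successors.
2: no outgoing edge → L
6: →2(L), so W
4: →2(L), so W
5: →6(W) only, which is W, so L
1: →5(L), so W
3: →5(L), so W
9: →2(L), so W
8: →1(W), 4(W), 6(W) — all W, so L
7: →9(W), 4(W) — all W, so L
The losing starting vertices are exactly the entries labelled L in this table (4 of them).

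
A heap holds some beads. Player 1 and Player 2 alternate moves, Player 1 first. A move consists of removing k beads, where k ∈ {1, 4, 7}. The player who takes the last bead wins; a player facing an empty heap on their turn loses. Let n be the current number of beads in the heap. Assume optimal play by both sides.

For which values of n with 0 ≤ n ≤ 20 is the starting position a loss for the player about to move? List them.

0, 2, 5, 8, 10, 13, 16, 18

Compute win/loss labels from the base case upward. A position with no move is L. Any other position is W if it can reach an L in one move, else L.
n=0: no move → L
n=1: reaches L-position 0 → W
n=2: only reaches 1(W), which is W → L
n=3: reaches L-position 2 → W
n=4: reaches L-position 0 → W
n=5: only reaches 4(W), 1(W), all W → L
n=6: reaches L-position 5 → W
n=7: reaches L-position 0 → W
n=8: only reaches 7(W), 4(W), 1(W), all W → L
n=9: reaches L-position 8 → W
n=10: only reaches 9(W), 6(W), 3(W), all W → L
n=11: reaches L-position 10 → W
n=12: reaches L-position 8 → W
n=13: only reaches 12(W), 9(W), 6(W), all W → L
n=14: reaches L-position 13 → W
n=15: reaches L-position 8 → W
n=16: only reaches 15(W), 12(W), 9(W), all W → L
n=17: reaches L-position 16 → W
n=18: only reaches 17(W), 14(W), 11(W), all W → L
n=19: reaches L-position 18 → W
n=20: reaches L-position 16 → W
The losing starting values of n are exactly the entries labelled L in this table (8 of them).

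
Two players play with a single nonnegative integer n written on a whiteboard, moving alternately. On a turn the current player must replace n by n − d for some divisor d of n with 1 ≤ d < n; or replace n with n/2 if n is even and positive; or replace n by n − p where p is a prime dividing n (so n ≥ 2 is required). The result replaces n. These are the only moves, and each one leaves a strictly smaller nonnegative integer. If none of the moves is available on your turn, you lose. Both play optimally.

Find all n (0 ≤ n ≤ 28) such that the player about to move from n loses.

0, 1, 4, 9, 14, 20, 26

Work bottom-up. With no move the player to move loses. Otherwise the position is W if at least one move leads to an L position for the opponent, and L if every move leads to a W.
n=0: no move → L
n=1: no move → L
n=2: can move to 0, which is L ⇒ W
n=3: can move to 0, which is L ⇒ W
n=4: moves to 2(W), 3(W); every one is W ⇒ L
n=5: can move to 0, which is L ⇒ W
n=6: can move to 4, which is L ⇒ W
n=7: can move to 0, which is L ⇒ W
n=8: can move to 4, which is L ⇒ W
n=9: moves to 6(W), 8(W); every one is W ⇒ L
n=10: can move to 9, which is L ⇒ W
n=11: can move to 0, which is L ⇒ W
n=12: can move to 9, which is L ⇒ W
n=13: can move to 0, which is L ⇒ W
n=14: moves to 7(W), 12(W), 13(W); every one is W ⇒ L
n=15: can move to 14, which is L ⇒ W
n=16: can move to 14, which is L ⇒ W
n=17: can move to 0, which is L ⇒ W
n=18: can move to 9, which is L ⇒ W
n=19: can move to 0, which is L ⇒ W
n=20: moves to 10(W), 15(W), 16(W), 18(W), 19(W); every one is W ⇒ L
n=21: can move to 14, which is L ⇒ W
n=22: can move to 20, which is L ⇒ W
n=23: can move to 0, which is L ⇒ W
n=24: can move to 20, which is L ⇒ W
n=25: can move to 20, which is L ⇒ W
n=26: moves to 13(W), 24(W), 25(W); every one is W ⇒ L
n=27: can move to 26, which is L ⇒ W
n=28: can move to 14, which is L ⇒ W
The losing starting values of n are exactly the entries labelled L in this table (7 of them).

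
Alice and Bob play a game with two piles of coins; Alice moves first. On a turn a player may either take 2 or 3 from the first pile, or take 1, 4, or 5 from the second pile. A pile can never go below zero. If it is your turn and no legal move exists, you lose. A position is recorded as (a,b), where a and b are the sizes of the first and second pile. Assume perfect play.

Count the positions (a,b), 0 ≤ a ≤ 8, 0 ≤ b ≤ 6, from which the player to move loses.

Compute win/loss labels from the base case upward. A position with no move is L. Any other position is W if it can reach an L in one move, else L.
Every move lowers a or b (never raises either), so fill the grid row by row in increasing a, and left to right within a row: each cell's successors are then already labelled.
      b=0  b=1  b=2  b=3  b=4  b=5  b=6
a=0:    L    W    L    W    W    W    W
a=1:    L    W    L    W    W    W    W
a=2:    W    L    W    L    W    W    W
a=3:    W    L    W    L    W    W    W
a=4:    W    W    W    W    L    W    L
a=5:    L    W    L    W    W    W    W
a=6:    L    W    L    W    W    W    W
a=7:    W    L    W    L    W    W    W
a=8:    W    L    W    L    W    W    W
Cells with no legal move (terminal, hence L): (0,0), (1,0).
The remaining L cells, each justified by listing all of its moves:
(0,2): L (sole option (0,1)(W) is W)
(1,2): L (sole option (1,1)(W) is W)
(2,1): L (options (0,1)(W), (2,0)(W) are all W)
(2,3): L (options (0,3)(W), (2,2)(W) are all W)
(3,1): L (options (1,1)(W), (0,1)(W), (3,0)(W) are all W)
(3,3): L (options (1,3)(W), (0,3)(W), (3,2)(W) are all W)
(4,4): L (options (2,4)(W), (1,4)(W), (4,3)(W), (4,0)(W) are all W)
(4,6): L (options (2,6)(W), (1,6)(W), (4,5)(W), (4,2)(W), (4,1)(W) are all W)
(5,0): L (options (3,0)(W), (2,0)(W) are all W)
(5,2): L (options (3,2)(W), (2,2)(W), (5,1)(W) are all W)
(6,0): L (options (4,0)(W), (3,0)(W) are all W)
(6,2): L (options (4,2)(W), (3,2)(W), (6,1)(W) are all W)
(7,1): L (options (5,1)(W), (4,1)(W), (7,0)(W) are all W)
(7,3): L (options (5,3)(W), (4,3)(W), (7,2)(W) are all W)
(8,1): L (options (6,1)(W), (5,1)(W), (8,0)(W) are all W)
(8,3): L (options (6,3)(W), (5,3)(W), (8,2)(W) are all W)
Every other cell has at least one move into one of the L cells above, so it is W.
L cells per row: a=0: 2, a=1: 2, a=2: 2, a=3: 2, a=4: 2, a=5: 2, a=6: 2, a=7: 2, a=8: 2; total 18.

18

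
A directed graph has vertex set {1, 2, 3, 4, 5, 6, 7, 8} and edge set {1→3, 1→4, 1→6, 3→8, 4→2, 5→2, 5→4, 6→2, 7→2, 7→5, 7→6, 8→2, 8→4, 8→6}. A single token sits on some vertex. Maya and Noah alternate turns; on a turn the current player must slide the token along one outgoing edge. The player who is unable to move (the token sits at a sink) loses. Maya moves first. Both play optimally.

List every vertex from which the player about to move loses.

2, 3

Compute win/loss labels from the base case upward. A position with no move is L. Any other position is W if it can reach an L in one move, else L.
Every edge goes from a vertex to one that appears earlier in the order 2, 4, 6, 8, 5, 3, 1, 7, so processing vertices in that order labels each vertex after all of its successors.
2: no outgoing edge → L
4: →2(L), so W
6: →2(L), so W
8: →2(L), so W
5: →2(L), so W
3: →8(W) only, which is W, so L
1: →3(L), so W
7: →2(L), so W
The losing starting vertices are exactly the entries labelled L in this table (2 of them).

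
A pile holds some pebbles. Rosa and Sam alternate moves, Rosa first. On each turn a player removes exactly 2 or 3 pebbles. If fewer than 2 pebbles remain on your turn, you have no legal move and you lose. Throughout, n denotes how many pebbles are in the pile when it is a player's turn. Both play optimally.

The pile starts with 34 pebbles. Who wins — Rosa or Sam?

Build the W/L table. Terminal = L. A non-terminal position is W if it has a move to some L; otherwise it is L.
n=0: no move → L
n=1: no move → L
n=2: W (go to 0, an L position)
n=3: W (go to 1, an L position)
n=4: W (go to 1, an L position)
n=5: L (options 3(W), 2(W) are all W)
n=6: L (options 4(W), 3(W) are all W)
n=7: W (go to 5, an L position)
n=8: W (go to 6, an L position)
n=9: W (go to 6, an L position)
n=10: L (options 8(W), 7(W) are all W)
n=11: L (options 9(W), 8(W) are all W)
n=12: W (go to 10, an L position)
n=13: W (go to 11, an L position)
n=14: W (go to 11, an L position)
n=15: L (options 13(W), 12(W) are all W)
n=16: L (options 14(W), 13(W) are all W)
n=17: W (go to 15, an L position)
n=18: W (go to 16, an L position)
n=19: W (go to 16, an L position)
n=20: L (options 18(W), 17(W) are all W)
n=21: L (options 19(W), 18(W) are all W)
n=22: W (go to 20, an L position)
n=23: W (go to 21, an L position)
n=24: W (go to 21, an L position)
n=25: L (options 23(W), 22(W) are all W)
n=26: L (options 24(W), 23(W) are all W)
n=27: W (go to 25, an L position)
n=28: W (go to 26, an L position)
n=29: W (go to 26, an L position)
n=30: L (options 28(W), 27(W) are all W)
n=31: L (options 29(W), 28(W) are all W)
n=32: W (go to 30, an L position)
n=33: W (go to 31, an L position)
n=34: W (go to 31, an L position)
The starting position 34 is W: Rosa should remove 3, leaving 31, handing over an L position.

Rosa wins.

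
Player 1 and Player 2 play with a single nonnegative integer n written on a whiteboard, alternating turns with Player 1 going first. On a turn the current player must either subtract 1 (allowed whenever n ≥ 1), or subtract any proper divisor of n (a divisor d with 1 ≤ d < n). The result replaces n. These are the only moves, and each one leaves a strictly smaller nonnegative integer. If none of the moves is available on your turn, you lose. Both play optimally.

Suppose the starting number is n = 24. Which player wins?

Build the W/L table. Terminal = L. A non-terminal position is W if it has a move to some L; otherwise it is L.
n=0: no move → L
n=1: reaches L-position 0 → W
n=2: only reaches 1(W), which is W → L
n=3: reaches L-position 2 → W
n=4: reaches L-position 2 → W
n=5: only reaches 4(W), which is W → L
n=6: reaches L-position 5 → W
n=7: only reaches 6(W), which is W → L
n=8: reaches L-position 7 → W
n=9: only reaches 6(W), 8(W), all W → L
n=10: reaches L-position 5 → W
n=11: only reaches 10(W), which is W → L
n=12: reaches L-position 9 → W
n=13: only reaches 12(W), which is W → L
n=14: reaches L-position 7 → W
n=15: only reaches 10(W), 12(W), 14(W), all W → L
n=16: reaches L-position 15 → W
n=17: only reaches 16(W), which is W → L
n=18: reaches L-position 9 → W
n=19: only reaches 18(W), which is W → L
n=20: reaches L-position 15 → W
n=21: only reaches 14(W), 18(W), 20(W), all W → L
n=22: reaches L-position 11 → W
n=23: only reaches 22(W), which is W → L
n=24: reaches L-position 21 → W
From 24 Player 1 can move to 21, reaching an L position.

Player 1 wins.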